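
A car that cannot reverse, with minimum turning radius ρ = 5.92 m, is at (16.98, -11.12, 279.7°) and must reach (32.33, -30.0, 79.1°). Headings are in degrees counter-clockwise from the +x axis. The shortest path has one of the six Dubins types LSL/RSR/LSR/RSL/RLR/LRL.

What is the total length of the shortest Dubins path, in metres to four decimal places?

Let ψ = atan2(Δy, Δx) = atan2(-18.88, 15.35) = -50.8879° be the start→goal bearing.
Normalize: d = |goal − start| / ρ = 24.332630/5.92 = 4.110242, α = (θ_start − ψ) mod 360° = 330.5879° = 5.769847 rad, β = (θ_goal − ψ) mod 360° = 129.9879° = 2.268716 rad.
Common terms: sin α = -0.491088, cos α = 0.871110, sin β = 0.766181, cos β = -0.642625, cos(α−β) = -0.936060, d² = 16.894086. Work in radians in the unit-radius frame; every candidate has L = ρ·(t + p + q).
LSL: p² = 2 + d² − 2cos(α−β) + 2d(sin α − sin β) = 10.430848; p = √p² = 3.229682; φ = atan2(cos β − cos α, d + sin α − sin β) = -0.487813 rad; t = (φ − α) mod 2π = 0.025526 rad, q = (β − φ) mod 2π = 2.756529 rad → L = 5.92·(0.025526 + 3.229682 + 2.756529) = 5.92·6.011737 = 35.589484 m
RSR: p² = 2 + d² − 2cos(α−β) + 2d(sin β − sin α) = 31.101562; p = √p² = 5.576877; φ = atan2(cos α − cos β, d − sin α + sin β) = 0.274879 rad; t = (α − φ) mod 2π = 5.494968 rad, q = (φ − β) mod 2π = 4.289348 rad → L = 5.92·(5.494968 + 5.576877 + 4.289348) = 5.92·15.361193 = 90.938264 m
LSR: p² = d² − 2 + 2cos(α−β) + 2d(sin α + sin β) = 15.283359; p = √p² = 3.909394; φ = atan2(−cos α − cos β, d + sin α + sin β) − atan2(−2, p) = 0.420820 rad; t = (φ − α) mod 2π = 0.934159 rad, q = (φ − β) mod 2π = 4.435289 rad → L = 5.92·(0.934159 + 3.909394 + 4.435289) = 5.92·9.278842 = 54.930744 m
RSL: p² = d² − 2 + 2cos(α−β) − 2d(sin α + sin β) = 10.760575; p = √p² = 3.280332; φ = atan2(cos α + cos β, d − sin α − sin β) − atan2(2, p) = -0.488011 rad; t = (α − φ) mod 2π = 6.257858 rad, q = (β − φ) mod 2π = 2.756727 rad → L = 5.92·(6.257858 + 3.280332 + 2.756727) = 5.92·12.294917 = 72.785909 m
RLR: c = (6 − d² + 2cos(α−β) + 2d(sin α − sin β))/8 = -2.887695, |c| > 1 → infeasible
LRL: c = (6 − d² + 2cos(α−β) − 2d(sin α − sin β))/8 = -0.303856; p = 2π − arccos c = 4.403652 rad; φ = atan2(cos β − cos α, d + sin α − sin β) = -0.487813 rad; t = (φ − α + p/2) mod 2π = 2.227352 rad, q = (β − α − t + p) mod 2π = 4.958355 rad → L = 5.92·(2.227352 + 4.403652 + 4.958355) = 5.92·11.589358 = 68.608999 m
Shortest: LSL with L = 35.589484 m ≈ 35.5895 m

35.5895 m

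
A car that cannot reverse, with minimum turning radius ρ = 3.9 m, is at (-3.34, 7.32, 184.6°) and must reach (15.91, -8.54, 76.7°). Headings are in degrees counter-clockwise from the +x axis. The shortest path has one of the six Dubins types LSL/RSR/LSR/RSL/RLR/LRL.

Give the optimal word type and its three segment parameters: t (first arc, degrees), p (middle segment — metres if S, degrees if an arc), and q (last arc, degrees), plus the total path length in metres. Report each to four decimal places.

Let ψ = atan2(Δy, Δx) = atan2(-15.86, 19.25) = -39.4850° be the start→goal bearing.
Normalize: d = |goal − start| / ρ = 24.941975/3.9 = 6.395378, α = (θ_start − ψ) mod 360° = 224.0850° = 3.911021 rad, β = (θ_goal − ψ) mod 360° = 116.1850° = 2.027810 rad.
Common terms: sin α = -0.695724, cos α = -0.718309, sin β = 0.897374, cos β = -0.441271, cos(α−β) = -0.307357, d² = 40.900861. Work in radians in the unit-radius frame; every candidate has L = ρ·(t + p + q).
LSL: p² = 2 + d² − 2cos(α−β) + 2d(sin α − sin β) = 23.138639; p = √p² = 4.810264; φ = atan2(cos β − cos α, d + sin α − sin β) = 0.057625 rad; t = (φ − α) mod 2π = 2.429790 rad, q = (β − φ) mod 2π = 1.970185 rad → L = 3.9·(2.429790 + 4.810264 + 1.970185) = 3.9·9.210239 = 35.919932 m
RSR: p² = 2 + d² − 2cos(α−β) + 2d(sin β − sin α) = 63.892510; p = √p² = 7.993279; φ = atan2(cos α − cos β, d − sin α + sin β) = -0.034666 rad; t = (α − φ) mod 2π = 3.945686 rad, q = (φ − β) mod 2π = 4.220709 rad → L = 3.9·(3.945686 + 7.993279 + 4.220709) = 3.9·16.159675 = 63.022731 m
LSR: p² = d² − 2 + 2cos(α−β) + 2d(sin α + sin β) = 40.865399; p = √p² = 6.392605; φ = atan2(−cos α − cos β, d + sin α + sin β) − atan2(−2, p) = 0.477210 rad; t = (φ − α) mod 2π = 2.849374 rad, q = (φ − β) mod 2π = 4.732585 rad → L = 3.9·(2.849374 + 6.392605 + 4.732585) = 3.9·13.974564 = 54.500800 m
RSL: p² = d² − 2 + 2cos(α−β) − 2d(sin α + sin β) = 35.706897; p = √p² = 5.975525; φ = atan2(cos α + cos β, d − sin α − sin β) − atan2(2, p) = -0.508055 rad; t = (α − φ) mod 2π = 4.419075 rad, q = (β − φ) mod 2π = 2.535865 rad → L = 3.9·(4.419075 + 5.975525 + 2.535865) = 3.9·12.930465 = 50.428814 m
RLR: c = (6 − d² + 2cos(α−β) + 2d(sin α − sin β))/8 = -6.986564, |c| > 1 → infeasible
LRL: c = (6 − d² + 2cos(α−β) − 2d(sin α − sin β))/8 = -1.892330, |c| > 1 → infeasible
Shortest: LSL with L = 35.919932 m ≈ 35.9199 m
Convert LSL to answer units (arcs ×180/π): t = 2.429790·180/π = 139.2167°, p = ρ·p = 3.9·4.810264 = 18.7600 m, q = 1.970185·180/π = 112.8833°, L = 35.9199 m.

LSL: t = 139.2167°, p = 18.7600 m, q = 112.8833°, L = 35.9199 m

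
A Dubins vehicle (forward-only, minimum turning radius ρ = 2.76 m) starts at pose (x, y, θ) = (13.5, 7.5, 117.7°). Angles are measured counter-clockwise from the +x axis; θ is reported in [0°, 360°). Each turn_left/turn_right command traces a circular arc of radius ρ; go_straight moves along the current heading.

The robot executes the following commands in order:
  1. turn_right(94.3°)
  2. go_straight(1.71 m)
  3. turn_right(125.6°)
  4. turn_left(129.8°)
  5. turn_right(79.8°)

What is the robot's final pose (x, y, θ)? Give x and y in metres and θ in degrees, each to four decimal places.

set_pose: (x, y, θ) = (13.5000, 7.5000, 117.7000°), ρ = 2.76
turn_right(94.3°): centre at ρ to the right, rotate −94.3° → (14.8476, 11.3160, 23.4000°)
go_straight(1.71): x += 1.71·cos θ, y += 1.71·sin θ → (16.4169, 11.9951, 23.4000°)
turn_right(125.6°): centre at ρ to the right, rotate −125.6° → (20.2107, 8.8788, -102.2000° ≡ 257.8000°)
turn_left(129.8°): centre at ρ to the left, rotate +129.8° → (24.1871, 5.8497, 387.6000° ≡ 27.6000°)
turn_right(79.8°): centre at ρ to the right, rotate −79.8° → (27.6466, 5.0954, -52.2000° ≡ 307.8000°)

(27.6466, 5.0954, 307.8000°)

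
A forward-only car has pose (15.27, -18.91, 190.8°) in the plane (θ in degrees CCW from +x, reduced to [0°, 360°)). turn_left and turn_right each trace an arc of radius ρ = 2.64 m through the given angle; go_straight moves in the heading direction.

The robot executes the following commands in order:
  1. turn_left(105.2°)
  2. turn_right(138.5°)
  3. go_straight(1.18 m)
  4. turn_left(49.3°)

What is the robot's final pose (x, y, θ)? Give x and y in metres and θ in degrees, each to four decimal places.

set_pose: (x, y, θ) = (15.2700, -18.9100, 190.8000°), ρ = 2.64
turn_left(105.2°): centre at ρ to the left, rotate +105.2° → (13.3919, -22.6605, 296.0000°)
turn_right(138.5°): centre at ρ to the right, rotate −138.5° → (10.0088, -26.2569, 157.5000°)
go_straight(1.18): x += 1.18·cos θ, y += 1.18·sin θ → (8.9186, -25.8053, 157.5000°)
turn_left(49.3°): centre at ρ to the left, rotate +49.3° → (6.7180, -25.8879, 206.8000°)

(6.7180, -25.8879, 206.8000°)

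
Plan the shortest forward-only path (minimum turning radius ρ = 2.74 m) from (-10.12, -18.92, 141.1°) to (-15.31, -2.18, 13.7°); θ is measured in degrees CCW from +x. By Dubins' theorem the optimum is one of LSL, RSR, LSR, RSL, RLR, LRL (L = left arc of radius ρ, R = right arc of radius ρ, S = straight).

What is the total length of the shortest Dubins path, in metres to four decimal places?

Let ψ = atan2(Δy, Δx) = atan2(16.74, -5.19) = 107.2253° be the start→goal bearing.
Normalize: d = |goal − start| / ρ = 17.526086/2.74 = 6.396382, α = (θ_start − ψ) mod 360° = 33.8747° = 0.591225 rad, β = (θ_goal − ψ) mod 360° = 266.4747° = 4.650861 rad.
Common terms: sin α = 0.557378, cos α = 0.830259, sin β = -0.998108, cos β = -0.061489, cos(α−β) = -0.607376, d² = 40.913701. Work in radians in the unit-radius frame; every candidate has L = ρ·(t + p + q).
LSL: p² = 2 + d² − 2cos(α−β) + 2d(sin α − sin β) = 64.027419; p = √p² = 8.001714; φ = atan2(cos β − cos α, d + sin α − sin β) = -0.111677 rad; t = (φ − α) mod 2π = 5.580284 rad, q = (β − φ) mod 2π = 4.762537 rad → L = 2.74·(5.580284 + 8.001714 + 4.762537) = 2.74·18.344535 = 50.264025 m
RSR: p² = 2 + d² − 2cos(α−β) + 2d(sin β − sin α) = 24.229486; p = √p² = 4.922346; φ = atan2(cos α − cos β, d − sin α + sin β) = 0.182169 rad; t = (α − φ) mod 2π = 0.409056 rad, q = (φ − β) mod 2π = 1.814494 rad → L = 2.74·(0.409056 + 4.922346 + 1.814494) = 2.74·7.145895 = 19.579752 m
LSR: p² = d² − 2 + 2cos(α−β) + 2d(sin α + sin β) = 32.060803; p = √p² = 5.662226; φ = atan2(−cos α − cos β, d + sin α + sin β) − atan2(−2, p) = 0.211166 rad; t = (φ − α) mod 2π = 5.903127 rad, q = (φ − β) mod 2π = 1.843491 rad → L = 2.74·(5.903127 + 5.662226 + 1.843491) = 2.74·13.408844 = 36.740232 m
RSL: p² = d² − 2 + 2cos(α−β) − 2d(sin α + sin β) = 43.337095; p = √p² = 6.583092; φ = atan2(cos α + cos β, d − sin α − sin β) − atan2(2, p) = -0.182977 rad; t = (α − φ) mod 2π = 0.774202 rad, q = (β − φ) mod 2π = 4.833838 rad → L = 2.74·(0.774202 + 6.583092 + 4.833838) = 2.74·12.191131 = 33.403699 m
RLR: c = (6 − d² + 2cos(α−β) + 2d(sin α − sin β))/8 = -2.028686, |c| > 1 → infeasible
LRL: c = (6 − d² + 2cos(α−β) − 2d(sin α − sin β))/8 = -7.003427, |c| > 1 → infeasible
Shortest: RSR with L = 19.579752 m ≈ 19.5798 m

19.5798 m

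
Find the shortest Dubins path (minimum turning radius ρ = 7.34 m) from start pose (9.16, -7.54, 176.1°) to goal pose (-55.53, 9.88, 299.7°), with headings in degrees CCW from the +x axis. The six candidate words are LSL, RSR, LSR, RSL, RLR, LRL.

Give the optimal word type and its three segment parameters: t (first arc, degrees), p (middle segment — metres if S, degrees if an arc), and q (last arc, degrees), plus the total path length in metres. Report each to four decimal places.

Let ψ = atan2(Δy, Δx) = atan2(17.42, -64.69) = 164.9287° be the start→goal bearing.
Normalize: d = |goal − start| / ρ = 66.994421/7.34 = 9.127305, α = (θ_start − ψ) mod 360° = 11.1713° = 0.194977 rad, β = (θ_goal − ψ) mod 360° = 134.7713° = 2.352204 rad.
Common terms: sin α = 0.193744, cos α = 0.981052, sin β = 0.709923, cos β = -0.704279, cos(α−β) = -0.553392, d² = 83.307703. Work in radians in the unit-radius frame; every candidate has L = ρ·(t + p + q).
LSL: p² = 2 + d² − 2cos(α−β) + 2d(sin α − sin β) = 76.991835; p = √p² = 8.774499; φ = atan2(cos β − cos α, d + sin α − sin β) = -0.193273 rad; t = (φ − α) mod 2π = 5.894936 rad, q = (β − φ) mod 2π = 2.545476 rad → L = 7.34·(5.894936 + 8.774499 + 2.545476) = 7.34·17.214911 = 126.357450 m
RSR: p² = 2 + d² − 2cos(α−β) + 2d(sin β − sin α) = 95.837138; p = √p² = 9.789644; φ = atan2(cos α − cos β, d − sin α + sin β) = 0.173016 rad; t = (α − φ) mod 2π = 0.021960 rad, q = (φ − β) mod 2π = 4.103998 rad → L = 7.34·(0.021960 + 9.789644 + 4.103998) = 7.34·13.915603 = 102.140524 m
LSR: p² = d² − 2 + 2cos(α−β) + 2d(sin α + sin β) = 96.697006; p = √p² = 9.833464; φ = atan2(−cos α − cos β, d + sin α + sin β) − atan2(−2, p) = 0.173065 rad; t = (φ − α) mod 2π = 6.261274 rad, q = (φ − β) mod 2π = 4.104047 rad → L = 7.34·(6.261274 + 9.833464 + 4.104047) = 7.34·20.198785 = 148.259079 m
RSL: p² = d² − 2 + 2cos(α−β) − 2d(sin α + sin β) = 63.704835; p = √p² = 7.981531; φ = atan2(cos α + cos β, d − sin α − sin β) − atan2(2, p) = -0.211880 rad; t = (α − φ) mod 2π = 0.406857 rad, q = (β − φ) mod 2π = 2.564084 rad → L = 7.34·(0.406857 + 7.981531 + 2.564084) = 7.34·10.952471 = 80.391140 m
RLR: c = (6 − d² + 2cos(α−β) + 2d(sin α − sin β))/8 = -10.979642, |c| > 1 → infeasible
LRL: c = (6 − d² + 2cos(α−β) − 2d(sin α − sin β))/8 = -8.623979, |c| > 1 → infeasible
Shortest: RSL with L = 80.391140 m ≈ 80.3911 m
Convert RSL to answer units (arcs ×180/π): t = 0.406857·180/π = 23.3112°, p = ρ·p = 7.34·7.981531 = 58.5844 m, q = 2.564084·180/π = 146.9112°, L = 80.3911 m.

RSL: t = 23.3112°, p = 58.5844 m, q = 146.9112°, L = 80.3911 m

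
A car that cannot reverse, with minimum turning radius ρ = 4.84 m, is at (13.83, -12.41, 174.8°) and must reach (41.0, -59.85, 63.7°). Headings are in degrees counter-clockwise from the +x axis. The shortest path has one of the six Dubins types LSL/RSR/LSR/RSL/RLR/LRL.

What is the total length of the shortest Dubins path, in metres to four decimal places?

67.7132 m

Let ψ = atan2(Δy, Δx) = atan2(-47.44, 27.17) = -60.1992° be the start→goal bearing.
Normalize: d = |goal − start| / ρ = 54.669576/4.84 = 11.295367, α = (θ_start − ψ) mod 360° = 234.9992° = 4.101510 rad, β = (θ_goal − ψ) mod 360° = 123.8992° = 2.162449 rad.
Common terms: sin α = -0.819144, cos α = -0.573588, sin β = 0.830020, cos β = -0.557734, cos(α−β) = -0.359997, d² = 127.585313. Work in radians in the unit-radius frame; every candidate has L = ρ·(t + p + q).
LSL: p² = 2 + d² − 2cos(α−β) + 2d(sin α − sin β) = 93.049479; p = √p² = 9.646216; φ = atan2(cos β − cos α, d + sin α − sin β) = 0.001644 rad; t = (φ − α) mod 2π = 2.183319 rad, q = (β − φ) mod 2π = 2.160806 rad → L = 4.84·(2.183319 + 9.646216 + 2.160806) = 4.84·13.990340 = 67.713247 m
RSR: p² = 2 + d² − 2cos(α−β) + 2d(sin β − sin α) = 167.561134; p = √p² = 12.944541; φ = atan2(cos α − cos β, d − sin α + sin β) = -0.001225 rad; t = (α − φ) mod 2π = 4.102735 rad, q = (φ − β) mod 2π = 4.119511 rad → L = 4.84·(4.102735 + 12.944541 + 4.119511) = 4.84·21.166787 = 102.447248 m
LSR: p² = d² − 2 + 2cos(α−β) + 2d(sin α + sin β) = 125.111007; p = √p² = 11.185303; φ = atan2(−cos α − cos β, d + sin α + sin β) − atan2(−2, p) = 0.276666 rad; t = (φ − α) mod 2π = 2.458341 rad, q = (φ − β) mod 2π = 4.397402 rad → L = 4.84·(2.458341 + 11.185303 + 4.397402) = 4.84·18.041046 = 87.318663 m
RSL: p² = d² − 2 + 2cos(α−β) − 2d(sin α + sin β) = 124.619631; p = √p² = 11.163316; φ = atan2(cos α + cos β, d − sin α − sin β) − atan2(2, p) = -0.277198 rad; t = (α − φ) mod 2π = 4.378708 rad, q = (β − φ) mod 2π = 2.439647 rad → L = 4.84·(4.378708 + 11.163316 + 2.439647) = 4.84·17.981672 = 87.031293 m
RLR: c = (6 − d² + 2cos(α−β) + 2d(sin α − sin β))/8 = -19.945142, |c| > 1 → infeasible
LRL: c = (6 − d² + 2cos(α−β) − 2d(sin α − sin β))/8 = -10.631185, |c| > 1 → infeasible
Shortest: LSL with L = 67.713247 m ≈ 67.7132 m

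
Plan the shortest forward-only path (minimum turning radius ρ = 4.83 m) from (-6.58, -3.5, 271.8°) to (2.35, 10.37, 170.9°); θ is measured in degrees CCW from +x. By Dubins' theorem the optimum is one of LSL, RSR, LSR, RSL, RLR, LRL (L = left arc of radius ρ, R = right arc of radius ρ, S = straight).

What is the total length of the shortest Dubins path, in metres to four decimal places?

31.3935 m

Let ψ = atan2(Δy, Δx) = atan2(13.87, 8.93) = 57.2251° be the start→goal bearing.
Normalize: d = |goal − start| / ρ = 16.496115/4.83 = 3.415345, α = (θ_start − ψ) mod 360° = 214.5749° = 3.745038 rad, β = (θ_goal − ψ) mod 360° = 113.6749° = 1.984001 rad.
Common terms: sin α = -0.567483, cos α = -0.823385, sin β = 0.915839, cos β = -0.401546, cos(α−β) = -0.189095, d² = 11.664579. Work in radians in the unit-radius frame; every candidate has L = ρ·(t + p + q).
LSL: p² = 2 + d² − 2cos(α−β) + 2d(sin α − sin β) = 3.910662; p = √p² = 1.977539; φ = atan2(cos β − cos α, d + sin α − sin β) = 0.214967 rad; t = (φ − α) mod 2π = 2.753114 rad, q = (β − φ) mod 2π = 1.769034 rad → L = 4.83·(2.753114 + 1.977539 + 1.769034) = 4.83·6.499687 = 31.393490 m
RSR: p² = 2 + d² − 2cos(α−β) + 2d(sin β − sin α) = 24.174878; p = √p² = 4.916796; φ = atan2(cos α − cos β, d − sin α + sin β) = -0.085901 rad; t = (α − φ) mod 2π = 3.830939 rad, q = (φ − β) mod 2π = 4.213283 rad → L = 4.83·(3.830939 + 4.916796 + 4.213283) = 4.83·12.961018 = 62.601717 m
LSR: p² = d² − 2 + 2cos(α−β) + 2d(sin α + sin β) = 11.665900; p = √p² = 3.415538; φ = atan2(−cos α − cos β, d + sin α + sin β) − atan2(−2, p) = 0.844381 rad; t = (φ − α) mod 2π = 3.382528 rad, q = (φ − β) mod 2π = 5.143565 rad → L = 4.83·(3.382528 + 3.415538 + 5.143565) = 4.83·11.941632 = 57.678080 m
RSL: p² = d² − 2 + 2cos(α−β) − 2d(sin α + sin β) = 6.906877; p = √p² = 2.628094; φ = atan2(cos α + cos β, d − sin α − sin β) − atan2(2, p) = -1.030491 rad; t = (α − φ) mod 2π = 4.775529 rad, q = (β − φ) mod 2π = 3.014492 rad → L = 4.83·(4.775529 + 2.628094 + 3.014492) = 4.83·10.418115 = 50.319498 m
RLR: c = (6 − d² + 2cos(α−β) + 2d(sin α − sin β))/8 = -2.021860, |c| > 1 → infeasible
LRL: c = (6 − d² + 2cos(α−β) − 2d(sin α − sin β))/8 = 0.511167; p = 2π − arccos c = 5.248931 rad; φ = atan2(cos β − cos α, d + sin α − sin β) = 0.214967 rad; t = (φ − α + p/2) mod 2π = 5.377580 rad, q = (β − α − t + p) mod 2π = 4.393500 rad → L = 4.83·(5.377580 + 5.248931 + 4.393500) = 4.83·15.020011 = 72.546652 m
Shortest: LSL with L = 31.393490 m ≈ 31.3935 m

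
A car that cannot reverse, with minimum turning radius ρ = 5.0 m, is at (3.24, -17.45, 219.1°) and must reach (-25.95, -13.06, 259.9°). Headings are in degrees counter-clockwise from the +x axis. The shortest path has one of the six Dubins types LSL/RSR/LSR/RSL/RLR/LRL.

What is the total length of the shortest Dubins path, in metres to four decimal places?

33.7435 m

Let ψ = atan2(Δy, Δx) = atan2(4.39, -29.19) = 171.4472° be the start→goal bearing.
Normalize: d = |goal − start| / ρ = 29.518269/5.0 = 5.903654, α = (θ_start − ψ) mod 360° = 47.6528° = 0.831699 rad, β = (θ_goal − ψ) mod 360° = 88.4528° = 1.543793 rad.
Common terms: sin α = 0.739077, cos α = 0.673621, sin β = 0.999635, cos β = 0.027000, cos(α−β) = 0.756995, d² = 34.853128. Work in radians in the unit-radius frame; every candidate has L = ρ·(t + p + q).
LSL: p² = 2 + d² − 2cos(α−β) + 2d(sin α − sin β) = 32.262643; p = √p² = 5.680021; φ = atan2(cos β − cos α, d + sin α − sin β) = -0.114089 rad; t = (φ − α) mod 2π = 5.337398 rad, q = (β − φ) mod 2π = 1.657882 rad → L = 5.0·(5.337398 + 5.680021 + 1.657882) = 5.0·12.675301 = 63.376505 m
RSR: p² = 2 + d² − 2cos(α−β) + 2d(sin β − sin α) = 38.415633; p = √p² = 6.198035; φ = atan2(cos α − cos β, d − sin α + sin β) = 0.104517 rad; t = (α − φ) mod 2π = 0.727182 rad, q = (φ − β) mod 2π = 4.843909 rad → L = 5.0·(0.727182 + 6.198035 + 4.843909) = 5.0·11.769126 = 58.845628 m
LSR: p² = d² − 2 + 2cos(α−β) + 2d(sin α + sin β) = 54.896629; p = √p² = 7.409226; φ = atan2(−cos α − cos β, d + sin α + sin β) − atan2(−2, p) = 0.172230 rad; t = (φ − α) mod 2π = 5.623716 rad, q = (φ − β) mod 2π = 4.911622 rad → L = 5.0·(5.623716 + 7.409226 + 4.911622) = 5.0·17.944564 = 89.722819 m
RSL: p² = d² − 2 + 2cos(α−β) − 2d(sin α + sin β) = 13.837607; p = √p² = 3.719893; φ = atan2(cos α + cos β, d − sin α − sin β) − atan2(2, p) = -0.326654 rad; t = (α − φ) mod 2π = 1.158353 rad, q = (β − φ) mod 2π = 1.870447 rad → L = 5.0·(1.158353 + 3.719893 + 1.870447) = 5.0·6.748693 = 33.743464 m
RLR: c = (6 − d² + 2cos(α−β) + 2d(sin α − sin β))/8 = -3.801954, |c| > 1 → infeasible
LRL: c = (6 − d² + 2cos(α−β) − 2d(sin α − sin β))/8 = -3.032830, |c| > 1 → infeasible
Shortest: RSL with L = 33.743464 m ≈ 33.7435 m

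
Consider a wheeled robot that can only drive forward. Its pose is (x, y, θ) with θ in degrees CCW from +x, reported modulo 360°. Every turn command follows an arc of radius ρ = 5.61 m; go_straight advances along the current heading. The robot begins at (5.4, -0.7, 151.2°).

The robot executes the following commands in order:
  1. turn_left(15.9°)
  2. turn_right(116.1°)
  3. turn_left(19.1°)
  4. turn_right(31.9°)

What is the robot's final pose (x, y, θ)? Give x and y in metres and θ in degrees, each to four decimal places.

(3.5634, 12.9713, 38.2000°)

set_pose: (x, y, θ) = (5.4000, -0.7000, 151.2000°), ρ = 5.61
turn_left(15.9°): centre at ρ to the left, rotate +15.9° → (3.9498, -0.1477, 167.1000°)
turn_right(116.1°): centre at ρ to the right, rotate −116.1° → (0.8424, 8.8512, 51.0000°)
turn_left(19.1°): centre at ρ to the left, rotate +19.1° → (1.7577, 10.4722, 70.1000°)
turn_right(31.9°): centre at ρ to the right, rotate −31.9° → (3.5634, 12.9713, 38.2000°)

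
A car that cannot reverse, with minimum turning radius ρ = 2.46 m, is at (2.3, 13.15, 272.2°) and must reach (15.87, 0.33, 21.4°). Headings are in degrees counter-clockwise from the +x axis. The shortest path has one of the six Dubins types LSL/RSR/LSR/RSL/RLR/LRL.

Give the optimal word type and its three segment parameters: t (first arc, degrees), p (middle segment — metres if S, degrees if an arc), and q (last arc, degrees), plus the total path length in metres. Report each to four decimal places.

Let ψ = atan2(Δy, Δx) = atan2(-12.82, 13.57) = -43.3721° be the start→goal bearing.
Normalize: d = |goal − start| / ρ = 18.668082/2.46 = 7.588651, α = (θ_start − ψ) mod 360° = 315.5721° = 5.507772 rad, β = (θ_goal − ψ) mod 360° = 64.7721° = 1.130486 rad.
Common terms: sin α = -0.700011, cos α = 0.714132, sin β = 0.904620, cos β = 0.426220, cos(α−β) = -0.328867, d² = 57.587630. Work in radians in the unit-radius frame; every candidate has L = ρ·(t + p + q).
LSL: p² = 2 + d² − 2cos(α−β) + 2d(sin α − sin β) = 35.891396; p = √p² = 5.990943; φ = atan2(cos β − cos α, d + sin α − sin β) = -0.048076 rad; t = (φ − α) mod 2π = 0.727337 rad, q = (β − φ) mod 2π = 1.178563 rad → L = 2.46·(0.727337 + 5.990943 + 1.178563) = 2.46·7.896842 = 19.426232 m
RSR: p² = 2 + d² − 2cos(α−β) + 2d(sin β − sin α) = 84.599330; p = √p² = 9.197789; φ = atan2(cos α − cos β, d − sin α + sin β) = 0.031307 rad; t = (α − φ) mod 2π = 5.476465 rad, q = (φ − β) mod 2π = 5.184006 rad → L = 2.46·(5.476465 + 9.197789 + 5.184006) = 2.46·19.858260 = 48.851321 m
LSR: p² = d² − 2 + 2cos(α−β) + 2d(sin α + sin β) = 58.035301; p = √p² = 7.618090; φ = atan2(−cos α − cos β, d + sin α + sin β) − atan2(−2, p) = 0.111445 rad; t = (φ − α) mod 2π = 0.886858 rad, q = (φ − β) mod 2π = 5.264144 rad → L = 2.46·(0.886858 + 7.618090 + 5.264144) = 2.46·13.769092 = 33.871967 m
RSL: p² = d² − 2 + 2cos(α−β) − 2d(sin α + sin β) = 51.824492; p = √p² = 7.198923; φ = atan2(cos α + cos β, d − sin α − sin β) − atan2(2, p) = -0.117761 rad; t = (α − φ) mod 2π = 5.625533 rad, q = (β − φ) mod 2π = 1.248248 rad → L = 2.46·(5.625533 + 7.198923 + 1.248248) = 2.46·14.072704 = 34.618852 m
RLR: c = (6 − d² + 2cos(α−β) + 2d(sin α − sin β))/8 = -9.574916, |c| > 1 → infeasible
LRL: c = (6 − d² + 2cos(α−β) − 2d(sin α − sin β))/8 = -3.486424, |c| > 1 → infeasible
Shortest: LSL with L = 19.426232 m ≈ 19.4262 m
Convert LSL to answer units (arcs ×180/π): t = 0.727337·180/π = 41.6733°, p = ρ·p = 2.46·5.990943 = 14.7377 m, q = 1.178563·180/π = 67.5267°, L = 19.4262 m.

LSL: t = 41.6733°, p = 14.7377 m, q = 67.5267°, L = 19.4262 m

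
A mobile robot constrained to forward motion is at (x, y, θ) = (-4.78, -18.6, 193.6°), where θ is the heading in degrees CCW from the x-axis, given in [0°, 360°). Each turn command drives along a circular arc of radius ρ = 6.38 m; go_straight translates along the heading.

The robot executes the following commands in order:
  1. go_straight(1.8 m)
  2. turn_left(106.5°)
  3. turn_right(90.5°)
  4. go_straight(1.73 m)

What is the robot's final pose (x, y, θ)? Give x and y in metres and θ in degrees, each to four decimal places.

(-14.4215, -38.0255, 209.6000°)

set_pose: (x, y, θ) = (-4.7800, -18.6000, 193.6000°), ρ = 6.38
go_straight(1.8): x += 1.8·cos θ, y += 1.8·sin θ → (-6.5295, -19.0233, 193.6000°)
turn_left(106.5°): centre at ρ to the left, rotate +106.5° → (-10.5490, -28.4240, 300.1000°)
turn_right(90.5°): centre at ρ to the right, rotate −90.5° → (-12.9173, -37.1710, 209.6000°)
go_straight(1.73): x += 1.73·cos θ, y += 1.73·sin θ → (-14.4215, -38.0255, 209.6000°)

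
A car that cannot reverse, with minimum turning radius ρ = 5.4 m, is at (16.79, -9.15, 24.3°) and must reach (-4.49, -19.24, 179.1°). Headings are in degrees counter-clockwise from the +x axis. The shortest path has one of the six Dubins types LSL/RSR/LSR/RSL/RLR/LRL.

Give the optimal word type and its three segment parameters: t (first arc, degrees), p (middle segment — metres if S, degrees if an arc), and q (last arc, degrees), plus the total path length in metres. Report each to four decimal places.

Let ψ = atan2(Δy, Δx) = atan2(-10.09, -21.28) = -154.6318° be the start→goal bearing.
Normalize: d = |goal − start| / ρ = 23.550934/5.4 = 4.361284, α = (θ_start − ψ) mod 360° = 178.9318° = 3.122950 rad, β = (θ_goal − ψ) mod 360° = 333.7318° = 5.824719 rad.
Common terms: sin α = 0.018642, cos α = -0.999826, sin β = -0.442573, cos β = 0.896732, cos(α−β) = -0.904827, d² = 19.020799. Work in radians in the unit-radius frame; every candidate has L = ρ·(t + p + q).
LSL: p² = 2 + d² − 2cos(α−β) + 2d(sin α − sin β) = 26.853431; p = √p² = 5.182030; φ = atan2(cos β − cos α, d + sin α − sin β) = 0.374694 rad; t = (φ − α) mod 2π = 3.534929 rad, q = (β − φ) mod 2π = 5.450026 rad → L = 5.4·(3.534929 + 5.182030 + 5.450026) = 5.4·14.166985 = 76.501717 m
RSR: p² = 2 + d² − 2cos(α−β) + 2d(sin β − sin α) = 18.807475; p = √p² = 4.336759; φ = atan2(cos α − cos β, d − sin α + sin β) = -0.452618 rad; t = (α − φ) mod 2π = 3.575568 rad, q = (φ − β) mod 2π = 0.005848 rad → L = 5.4·(3.575568 + 4.336759 + 0.005848) = 5.4·7.918174 = 42.758141 m
LSR: p² = d² − 2 + 2cos(α−β) + 2d(sin α + sin β) = 11.513377; p = √p² = 3.393137; φ = atan2(−cos α − cos β, d + sin α + sin β) − atan2(−2, p) = 0.558785 rad; t = (φ − α) mod 2π = 3.719021 rad, q = (φ − β) mod 2π = 1.017251 rad → L = 5.4·(3.719021 + 3.393137 + 1.017251) = 5.4·8.129408 = 43.898806 m
RSL: p² = d² − 2 + 2cos(α−β) − 2d(sin α + sin β) = 18.908913; p = √p² = 4.348438; φ = atan2(cos α + cos β, d − sin α − sin β) − atan2(2, p) = -0.452626 rad; t = (α − φ) mod 2π = 3.575576 rad, q = (β − φ) mod 2π = 6.277346 rad → L = 5.4·(3.575576 + 4.348438 + 6.277346) = 5.4·14.201359 = 76.687341 m
RLR: c = (6 − d² + 2cos(α−β) + 2d(sin α − sin β))/8 = -1.350934, |c| > 1 → infeasible
LRL: c = (6 − d² + 2cos(α−β) − 2d(sin α − sin β))/8 = -2.356679, |c| > 1 → infeasible
Shortest: RSR with L = 42.758141 m ≈ 42.7581 m
Convert RSR to answer units (arcs ×180/π): t = 3.575568·180/π = 204.8650°, p = ρ·p = 5.4·4.336759 = 23.4185 m, q = 0.005848·180/π = 0.3350°, L = 42.7581 m.

RSR: t = 204.8650°, p = 23.4185 m, q = 0.3350°, L = 42.7581 m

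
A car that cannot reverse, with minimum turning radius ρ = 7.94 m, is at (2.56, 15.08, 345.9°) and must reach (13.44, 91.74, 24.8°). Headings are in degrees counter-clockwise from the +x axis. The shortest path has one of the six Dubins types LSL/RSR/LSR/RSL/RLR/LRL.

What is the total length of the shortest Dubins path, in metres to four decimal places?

Let ψ = atan2(Δy, Δx) = atan2(76.66, 10.88) = 81.9222° be the start→goal bearing.
Normalize: d = |goal − start| / ρ = 77.428225/7.94 = 9.751666, α = (θ_start − ψ) mod 360° = 263.9778° = 4.607281 rad, β = (θ_goal − ψ) mod 360° = 302.8778° = 5.286214 rad.
Common terms: sin α = -0.994481, cos α = -0.104914, sin β = -0.839830, cos β = 0.542849, cos(α−β) = 0.778243, d² = 95.094982. Work in radians in the unit-radius frame; every candidate has L = ρ·(t + p + q).
LSL: p² = 2 + d² − 2cos(α−β) + 2d(sin α − sin β) = 92.522290; p = √p² = 9.618851; φ = atan2(cos β − cos α, d + sin α − sin β) = 0.067394 rad; t = (φ − α) mod 2π = 1.743298 rad, q = (β − φ) mod 2π = 5.218820 rad → L = 7.94·(1.743298 + 9.618851 + 5.218820) = 7.94·16.580969 = 131.652895 m
RSR: p² = 2 + d² − 2cos(α−β) + 2d(sin β − sin α) = 98.554701; p = √p² = 9.927472; φ = atan2(cos α − cos β, d − sin α + sin β) = -0.065296 rad; t = (α − φ) mod 2π = 4.672577 rad, q = (φ − β) mod 2π = 0.931675 rad → L = 7.94·(4.672577 + 9.927472 + 0.931675) = 7.94·15.531724 = 123.321891 m
LSR: p² = d² − 2 + 2cos(α−β) + 2d(sin α + sin β) = 58.876279; p = √p² = 7.673088; φ = atan2(−cos α − cos β, d + sin α + sin β) − atan2(−2, p) = 0.199721 rad; t = (φ − α) mod 2π = 1.875625 rad, q = (φ − β) mod 2π = 1.196692 rad → L = 7.94·(1.875625 + 7.673088 + 1.196692) = 7.94·10.745405 = 85.318514 m
RSL: p² = d² − 2 + 2cos(α−β) − 2d(sin α + sin β) = 130.426658; p = √p² = 11.420449; φ = atan2(cos α + cos β, d − sin α − sin β) − atan2(2, p) = -0.135586 rad; t = (α − φ) mod 2π = 4.742867 rad, q = (β − φ) mod 2π = 5.421800 rad → L = 7.94·(4.742867 + 11.420449 + 5.421800) = 7.94·21.585116 = 171.385824 m
RLR: c = (6 − d² + 2cos(α−β) + 2d(sin α − sin β))/8 = -11.319338, |c| > 1 → infeasible
LRL: c = (6 − d² + 2cos(α−β) − 2d(sin α − sin β))/8 = -10.565286, |c| > 1 → infeasible
Shortest: LSR with L = 85.318514 m ≈ 85.3185 m

85.3185 m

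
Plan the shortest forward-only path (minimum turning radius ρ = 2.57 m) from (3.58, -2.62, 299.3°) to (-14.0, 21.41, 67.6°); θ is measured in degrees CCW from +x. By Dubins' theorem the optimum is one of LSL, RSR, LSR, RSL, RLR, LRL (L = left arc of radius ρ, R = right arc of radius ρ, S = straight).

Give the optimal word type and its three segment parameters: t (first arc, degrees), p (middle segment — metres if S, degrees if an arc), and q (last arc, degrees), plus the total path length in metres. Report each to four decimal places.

RSR: t = 181.2307°, p = 27.5486 m, q = 50.4693°, L = 37.9415 m

Let ψ = atan2(Δy, Δx) = atan2(24.03, -17.58) = 126.1887° be the start→goal bearing.
Normalize: d = |goal − start| / ρ = 29.774105/2.57 = 11.585255, α = (θ_start − ψ) mod 360° = 173.1113° = 3.021363 rad, β = (θ_goal − ψ) mod 360° = 301.4113° = 5.260620 rad.
Common terms: sin α = 0.119940, cos α = -0.992781, sin β = -0.853448, cos β = 0.521179, cos(α−β) = -0.619779, d² = 134.218126. Work in radians in the unit-radius frame; every candidate has L = ρ·(t + p + q).
LSL: p² = 2 + d² − 2cos(α−β) + 2d(sin α − sin β) = 160.011581; p = √p² = 12.649568; φ = atan2(cos β − cos α, d + sin α − sin β) = 0.119972 rad; t = (φ − α) mod 2π = 3.381795 rad, q = (β − φ) mod 2π = 5.140648 rad → L = 2.57·(3.381795 + 12.649568 + 5.140648) = 2.57·21.172011 = 54.412069 m
RSR: p² = 2 + d² − 2cos(α−β) + 2d(sin β − sin α) = 114.903787; p = √p² = 10.719318; φ = atan2(cos α − cos β, d − sin α + sin β) = -0.141710 rad; t = (α − φ) mod 2π = 3.163073 rad, q = (φ − β) mod 2π = 0.880855 rad → L = 2.57·(3.163073 + 10.719318 + 0.880855) = 2.57·14.763246 = 37.941543 m
LSR: p² = d² − 2 + 2cos(α−β) + 2d(sin α + sin β) = 113.982830; p = √p² = 10.676274; φ = atan2(−cos α − cos β, d + sin α + sin β) − atan2(−2, p) = 0.228616 rad; t = (φ − α) mod 2π = 3.490439 rad, q = (φ − β) mod 2π = 1.251181 rad → L = 2.57·(3.490439 + 10.676274 + 1.251181) = 2.57·15.417894 = 39.623988 m
RSL: p² = d² − 2 + 2cos(α−β) − 2d(sin α + sin β) = 147.974306; p = √p² = 12.164469; φ = atan2(cos α + cos β, d − sin α − sin β) − atan2(2, p) = -0.201220 rad; t = (α − φ) mod 2π = 3.222583 rad, q = (β − φ) mod 2π = 5.461840 rad → L = 2.57·(3.222583 + 12.164469 + 5.461840) = 2.57·20.848892 = 53.581652 m
RLR: c = (6 − d² + 2cos(α−β) + 2d(sin α − sin β))/8 = -13.362973, |c| > 1 → infeasible
LRL: c = (6 − d² + 2cos(α−β) − 2d(sin α − sin β))/8 = -19.001448, |c| > 1 → infeasible
Shortest: RSR with L = 37.941543 m ≈ 37.9415 m
Convert RSR to answer units (arcs ×180/π): t = 3.163073·180/π = 181.2307°, p = ρ·p = 2.57·10.719318 = 27.5486 m, q = 0.880855·180/π = 50.4693°, L = 37.9415 m.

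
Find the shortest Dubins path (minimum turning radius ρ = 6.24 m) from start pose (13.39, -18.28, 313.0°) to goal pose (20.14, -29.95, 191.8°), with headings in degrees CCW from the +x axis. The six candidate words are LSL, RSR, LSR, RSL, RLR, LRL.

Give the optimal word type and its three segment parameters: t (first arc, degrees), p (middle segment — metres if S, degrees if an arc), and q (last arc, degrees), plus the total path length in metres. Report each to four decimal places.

LRL: t = 82.6017°, p = 233.3424°, q = 29.5407°, L = 37.6262 m

Let ψ = atan2(Δy, Δx) = atan2(-11.67, 6.75) = -59.9546° be the start→goal bearing.
Normalize: d = |goal − start| / ρ = 13.481521/6.24 = 2.160500, α = (θ_start − ψ) mod 360° = 12.9546° = 0.226101 rad, β = (θ_goal − ψ) mod 360° = 251.7546° = 4.393947 rad.
Common terms: sin α = 0.224180, cos α = 0.974548, sin β = -0.949725, cos β = -0.313087, cos(α−β) = -0.518027, d² = 4.667761. Work in radians in the unit-radius frame; every candidate has L = ρ·(t + p + q).
LSL: p² = 2 + d² − 2cos(α−β) + 2d(sin α − sin β) = 12.776255; p = √p² = 3.574389; φ = atan2(cos β − cos α, d + sin α − sin β) = -0.368524 rad; t = (φ − α) mod 2π = 5.688560 rad, q = (β − φ) mod 2π = 4.762472 rad → L = 6.24·(5.688560 + 3.574389 + 4.762472) = 6.24·14.025420 = 87.518623 m
RSR: p² = 2 + d² − 2cos(α−β) + 2d(sin β − sin α) = 2.631374; p = √p² = 1.622151; φ = atan2(cos α − cos β, d − sin α + sin β) = 0.917003 rad; t = (α − φ) mod 2π = 5.592284 rad, q = (φ − β) mod 2π = 2.806240 rad → L = 6.24·(5.592284 + 1.622151 + 2.806240) = 6.24·10.020675 = 62.529015 m
LSR: p² = d² − 2 + 2cos(α−β) + 2d(sin α + sin β) = -1.503373 < 0 → infeasible
RSL: p² = d² − 2 + 2cos(α−β) − 2d(sin α + sin β) = 4.766786; p = √p² = 2.183297; φ = atan2(cos α + cos β, d − sin α − sin β) − atan2(2, p) = -0.516308 rad; t = (α − φ) mod 2π = 0.742409 rad, q = (β − φ) mod 2π = 4.910256 rad → L = 6.24·(0.742409 + 2.183297 + 4.910256) = 6.24·7.835962 = 48.896402 m
RLR: c = (6 − d² + 2cos(α−β) + 2d(sin α − sin β))/8 = 0.671078; p = 2π − arccos c = 5.448051 rad; φ = atan2(cos α − cos β, d − sin α + sin β) = 0.917003 rad; t = (α − φ + p/2) mod 2π = 2.033124 rad, q = (α − β − t + p) mod 2π = 5.530266 rad → L = 6.24·(2.033124 + 5.448051 + 5.530266) = 6.24·13.011441 = 81.191394 m
LRL: c = (6 − d² + 2cos(α−β) − 2d(sin α − sin β))/8 = -0.597032; p = 2π − arccos c = 4.072593 rad; φ = atan2(cos β − cos α, d + sin α − sin β) = -0.368524 rad; t = (φ − α + p/2) mod 2π = 1.441671 rad, q = (β − α − t + p) mod 2π = 0.515583 rad → L = 6.24·(1.441671 + 4.072593 + 0.515583) = 6.24·6.029847 = 37.626243 m
Shortest: LRL with L = 37.626243 m ≈ 37.6262 m
Convert LRL to answer units (arcs ×180/π): t = 1.441671·180/π = 82.6017°, p = 4.072593·180/π = 233.3424°, q = 0.515583·180/π = 29.5407°, L = 37.6262 m.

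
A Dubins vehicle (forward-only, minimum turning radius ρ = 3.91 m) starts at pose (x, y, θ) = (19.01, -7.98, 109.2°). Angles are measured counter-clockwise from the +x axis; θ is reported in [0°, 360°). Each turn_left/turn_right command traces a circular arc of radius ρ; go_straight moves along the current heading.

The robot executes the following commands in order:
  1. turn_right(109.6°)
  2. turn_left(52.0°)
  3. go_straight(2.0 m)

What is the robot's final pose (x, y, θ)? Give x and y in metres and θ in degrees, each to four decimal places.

set_pose: (x, y, θ) = (19.0100, -7.9800, 109.2000°), ρ = 3.91
turn_right(109.6°): centre at ρ to the right, rotate −109.6° → (22.7298, -2.7842, -0.4000° ≡ 359.6000°)
turn_left(52.0°): centre at ρ to the left, rotate +52.0° → (25.8213, -1.3030, 411.6000° ≡ 51.6000°)
go_straight(2.0): x += 2.0·cos θ, y += 2.0·sin θ → (27.0636, 0.2644, 51.6000°)

(27.0636, 0.2644, 51.6000°)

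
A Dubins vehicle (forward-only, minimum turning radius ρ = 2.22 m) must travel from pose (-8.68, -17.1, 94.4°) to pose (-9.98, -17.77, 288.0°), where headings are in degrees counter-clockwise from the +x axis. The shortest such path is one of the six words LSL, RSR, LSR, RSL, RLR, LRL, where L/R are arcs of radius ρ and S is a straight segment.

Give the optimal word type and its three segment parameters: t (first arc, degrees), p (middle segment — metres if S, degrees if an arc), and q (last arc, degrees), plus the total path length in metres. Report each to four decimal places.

Let ψ = atan2(Δy, Δx) = atan2(-0.67, -1.30) = -152.7341° be the start→goal bearing.
Normalize: d = |goal − start| / ρ = 1.462498/2.22 = 0.658783, α = (θ_start − ψ) mod 360° = 247.1341° = 4.313304 rad, β = (θ_goal − ψ) mod 360° = 80.7341° = 1.409076 rad.
Common terms: sin α = -0.921417, cos α = -0.388575, sin β = 0.986952, cos β = 0.161016, cos(α−β) = -0.971961, d² = 0.433995. Work in radians in the unit-radius frame; every candidate has L = ρ·(t + p + q).
LSL: p² = 2 + d² − 2cos(α−β) + 2d(sin α − sin β) = 1.863516; p = √p² = 1.365106; φ = atan2(cos β − cos α, d + sin α − sin β) = 2.727238 rad; t = (φ − α) mod 2π = 4.697119 rad, q = (β − φ) mod 2π = 4.965024 rad → L = 2.22·(4.697119 + 1.365106 + 4.965024) = 2.22·11.027249 = 24.480493 m
RSR: p² = 2 + d² − 2cos(α−β) + 2d(sin β − sin α) = 6.892318; p = √p² = 2.625322; φ = atan2(cos α − cos β, d − sin α + sin β) = -0.210902 rad; t = (α − φ) mod 2π = 4.524207 rad, q = (φ − β) mod 2π = 4.663207 rad → L = 2.22·(4.524207 + 2.625322 + 4.663207) = 2.22·11.812736 = 26.224273 m
LSR: p² = d² − 2 + 2cos(α−β) + 2d(sin α + sin β) = -3.423581 < 0 → infeasible
RSL: p² = d² − 2 + 2cos(α−β) − 2d(sin α + sin β) = -3.596274 < 0 → infeasible
RLR: c = (6 − d² + 2cos(α−β) + 2d(sin α − sin β))/8 = 0.138460; p = 2π − arccos c = 4.851296 rad; φ = atan2(cos α − cos β, d − sin α + sin β) = -0.210902 rad; t = (α − φ + p/2) mod 2π = 0.666669 rad, q = (α − β − t + p) mod 2π = 0.805669 rad → L = 2.22·(0.666669 + 4.851296 + 0.805669) = 2.22·6.323634 = 14.038467 m
LRL: c = (6 − d² + 2cos(α−β) − 2d(sin α − sin β))/8 = 0.767061; p = 2π − arccos c = 5.586636 rad; φ = atan2(cos β − cos α, d + sin α − sin β) = 2.727238 rad; t = (φ − α + p/2) mod 2π = 1.207251 rad, q = (β − α − t + p) mod 2π = 1.475157 rad → L = 2.22·(1.207251 + 5.586636 + 1.475157) = 2.22·8.269044 = 18.357277 m
Shortest: RLR with L = 14.038467 m ≈ 14.0385 m
Convert RLR to answer units (arcs ×180/π): t = 0.666669·180/π = 38.1973°, p = 4.851296·180/π = 277.9588°, q = 0.805669·180/π = 46.1614°, L = 14.0385 m.

RLR: t = 38.1973°, p = 277.9588°, q = 46.1614°, L = 14.0385 m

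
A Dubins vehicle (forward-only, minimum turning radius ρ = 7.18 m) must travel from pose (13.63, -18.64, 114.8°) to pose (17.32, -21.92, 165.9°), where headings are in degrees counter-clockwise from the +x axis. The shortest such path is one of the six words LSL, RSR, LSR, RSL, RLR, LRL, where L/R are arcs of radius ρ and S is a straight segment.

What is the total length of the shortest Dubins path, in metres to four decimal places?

40.0888 m

Let ψ = atan2(Δy, Δx) = atan2(-3.28, 3.69) = -41.6335° be the start→goal bearing.
Normalize: d = |goal − start| / ρ = 4.937054/7.18 = 0.687612, α = (θ_start − ψ) mod 360° = 156.4335° = 2.730280 rad, β = (θ_goal − ψ) mod 360° = 207.5335° = 3.622144 rad.
Common terms: sin α = 0.399813, cos α = -0.916597, sin β = -0.462268, cos β = -0.886740, cos(α−β) = 0.627963, d² = 0.472810. Work in radians in the unit-radius frame; every candidate has L = ρ·(t + p + q).
LSL: p² = 2 + d² − 2cos(α−β) + 2d(sin α − sin β) = 2.402438; p = √p² = 1.549980; φ = atan2(cos β − cos α, d + sin α − sin β) = 0.019264 rad; t = (φ − α) mod 2π = 3.572169 rad, q = (β − φ) mod 2π = 3.602880 rad → L = 7.18·(3.572169 + 1.549980 + 3.602880) = 7.18·8.725028 = 62.645704 m
RSR: p² = 2 + d² − 2cos(α−β) + 2d(sin β − sin α) = 0.031331; p = √p² = 0.177005; φ = atan2(cos α − cos β, d − sin α + sin β) = -2.972106 rad; t = (α − φ) mod 2π = 5.702386 rad, q = (φ − β) mod 2π = 5.972121 rad → L = 7.18·(5.702386 + 0.177005 + 5.972121) = 7.18·11.851512 = 85.093856 m
LSR: p² = d² − 2 + 2cos(α−β) + 2d(sin α + sin β) = -0.357154 < 0 → infeasible
RSL: p² = d² − 2 + 2cos(α−β) − 2d(sin α + sin β) = -0.185374 < 0 → infeasible
RLR: c = (6 − d² + 2cos(α−β) + 2d(sin α − sin β))/8 = 0.996084; p = 2π − arccos c = 6.194654 rad; φ = atan2(cos α − cos β, d − sin α + sin β) = -2.972106 rad; t = (α − φ + p/2) mod 2π = 2.516528 rad, q = (α − β − t + p) mod 2π = 2.786263 rad → L = 7.18·(2.516528 + 6.194654 + 2.786263) = 7.18·11.497445 = 82.551655 m
LRL: c = (6 − d² + 2cos(α−β) − 2d(sin α − sin β))/8 = 0.699695; p = 2π − arccos c = 5.487360 rad; φ = atan2(cos β − cos α, d + sin α − sin β) = 0.019264 rad; t = (φ − α + p/2) mod 2π = 0.032663 rad, q = (β − α − t + p) mod 2π = 0.063374 rad → L = 7.18·(0.032663 + 5.487360 + 0.063374) = 7.18·5.583398 = 40.088796 m
Shortest: LRL with L = 40.088796 m ≈ 40.0888 m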